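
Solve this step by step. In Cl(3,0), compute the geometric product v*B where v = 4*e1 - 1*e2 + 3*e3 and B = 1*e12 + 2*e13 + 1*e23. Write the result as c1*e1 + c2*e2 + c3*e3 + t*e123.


vB has grade-1 (vector) and grade-3 (trivector) parts: vB = (v _| B) + (v ^ B).
Vector part <vB>_1:
  e1: -v2*b12 - v3*b13 = -(-1)*(1) - (3)*(2) = -5
  e2: v1*b12 - v3*b23 = (4)*(1) - (3)*(1) = 1
  e3: v1*b13 + v2*b23 = (4)*(2) + (-1)*(1) = 7
Trivector part <vB>_3:
  e123: v1*b23 - v2*b13 + v3*b12 = (4)*(1) - (-1)*(2) + (3)*(1) = 9
vB = -5*e1 + 1*e2 + 7*e3 + 9*e123


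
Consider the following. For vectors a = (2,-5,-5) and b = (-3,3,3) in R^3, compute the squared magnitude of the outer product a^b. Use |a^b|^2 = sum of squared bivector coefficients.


a wedge b = (a1*b2 - a2*b1)*e12 + (a1*b3 - a3*b1)*e13 + (a2*b3 - a3*b2)*e23
e12 coeff: 2*3 - (-5)*(-3) = 6 - 15 = -9
e13 coeff: 2*3 - (-5)*(-3) = 6 - 15 = -9
e23 coeff: (-5)*3 - (-5)*3 = -15 - (-15) = 0
|a wedge b|^2 = (-9)^2 + (-9)^2 + 0^2
= 81 + 81 + 0
= 162


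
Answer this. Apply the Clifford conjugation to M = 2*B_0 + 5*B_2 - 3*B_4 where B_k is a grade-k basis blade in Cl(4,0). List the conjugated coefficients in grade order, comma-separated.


Clifford conjugate sign for grade k: (-1)^(k(k+1)/2)
Grade 0: (-1)^(0*1/2) = (-1)^0 = 1, coeff 2 -> 2
Grade 2: (-1)^(2*3/2) = (-1)^3 = -1, coeff 5 -> -5
Grade 4: (-1)^(4*5/2) = (-1)^10 = 1, coeff -3 -> -3
Conjugated coefficients: 2, -5, -3


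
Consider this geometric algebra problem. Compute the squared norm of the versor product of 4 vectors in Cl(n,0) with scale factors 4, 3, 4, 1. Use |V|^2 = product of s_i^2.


Each vector v_i has |v_i|^2 = s_i^2
Squared scales: 4^2 = 16, 3^2 = 9, 4^2 = 16, 1^2 = 1
|V|^2 = 16 * 9 * 16 * 1
= 2304


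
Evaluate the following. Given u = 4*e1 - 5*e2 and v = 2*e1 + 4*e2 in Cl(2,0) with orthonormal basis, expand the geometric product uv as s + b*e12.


Expand: (4*e1 - 5*e2)(2*e1 + 4*e2)
= 4*2*e1e1 + 4*4*e1e2 + (-5)*2*e2e1 + (-5)*4*e2e2
Using e1^2 = e2^2 = 1, e2e1 = -e1e2:
Scalar part s = 4*2 + (-5)*4 = 8 + (-20) = -12
Bivector part b = 4*4 - (-5)*2 = 16 - (-10) = 26
uv = -12 + 26*e12


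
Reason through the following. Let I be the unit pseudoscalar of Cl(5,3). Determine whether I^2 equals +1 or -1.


The pseudoscalar I = e1...e_n (product of all n generators) of Cl(p,q) satisfies I^2 = (-1)^(q + n(n-1)/2).
p = 5, q = 3, n = p + q = 8
n(n-1)/2 = 8 * 7 / 2 = 28
Exponent = q + n(n-1)/2 = 3 + 28 = 31
I^2 = (-1)^31 = -1


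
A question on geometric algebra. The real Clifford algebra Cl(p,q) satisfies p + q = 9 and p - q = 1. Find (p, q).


We need p + q = 9 and p - q = 1.
Adding: 2p = 9 + 1 = 10, so p = 5.
Then q = 9 - 5 = 4.
(p, q) = (5, 4)


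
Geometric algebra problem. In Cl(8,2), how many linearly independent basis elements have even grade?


Even subalgebra dimension = 2^(n-1)
n = 8 + 2 = 10
2^(10 - 1) = 2^9 = 512
Verification: sum of C(10,k) for even k = 1 + 45 + 210 + 210 + 45 + 1 = 512
Result = 512


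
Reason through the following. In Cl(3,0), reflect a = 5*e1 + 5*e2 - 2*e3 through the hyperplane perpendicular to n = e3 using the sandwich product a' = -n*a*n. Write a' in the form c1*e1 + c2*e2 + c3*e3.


Reflection formula: a' = -n*a*n, with n = e3 (unit vector, n^2 = 1).
For reflection through hyperplane perp to e3:
The component along e3 flips sign, others stay.
a = (5, 5, -2)
a' = (5, 5, 2)
a' = 5*e1 + 5*e2 + 2*e3


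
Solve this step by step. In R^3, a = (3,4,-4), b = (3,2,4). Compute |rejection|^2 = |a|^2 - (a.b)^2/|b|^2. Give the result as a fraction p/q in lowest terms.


|a|^2 = 3^2 + 4^2 + (-4)^2 = 41
|b|^2 = 3^2 + 2^2 + 4^2 = 29
a . b = 3*3 + 4*2 + (-4)*4 = 1
(a.b)^2 = 1^2 = 1
|rej|^2 = 41 - 1/29
= (1189 - 1)/29
= 1188/29
In lowest terms: 1188/29


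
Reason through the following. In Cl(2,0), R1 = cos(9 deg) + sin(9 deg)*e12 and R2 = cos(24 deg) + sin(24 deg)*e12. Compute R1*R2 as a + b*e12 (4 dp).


Same-plane rotors commute and their half-angles add:
R1*R2 = cos(a1 + a2) + sin(a1 + a2)*e12.
a1 + a2 = 9 + 24 = 33 deg
cos(33 deg) = 0.8387
sin(33 deg) = 0.5446
R1*R2 = 0.8387 + 0.5446*e12


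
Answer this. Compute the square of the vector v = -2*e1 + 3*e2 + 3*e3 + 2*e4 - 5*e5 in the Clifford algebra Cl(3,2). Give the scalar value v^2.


v^2 = sum of c_i^2 * e_i^2
Positive signature terms (e_i^2 = +1): (-2)^2 + 3^2 + 3^2 = 22
Negative signature terms (e_j^2 = -1): 2^2 + (-5)^2 = 29
v^2 = 22 - 29 = -7


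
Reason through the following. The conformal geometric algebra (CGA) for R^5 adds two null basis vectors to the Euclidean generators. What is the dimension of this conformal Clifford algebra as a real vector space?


The conformal model of R^5 uses Cl(6,1): the 5 Euclidean generators plus two extra orthogonal generators e+ (e+^2 = +1) and e- (e-^2 = -1), from which the null vectors e0, einf are built.
Number of generators m = 5 + 2 = 7.
dim Cl(p,q) = 2^m = 2^7 = 128


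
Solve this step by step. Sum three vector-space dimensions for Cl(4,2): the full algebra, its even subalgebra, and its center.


n = 4 + 2 = 6
Total dim = 2^6 = 64
Even subalgebra dim = 2^5 = 32
n is even, so center dim = 1
Sum = 64 + 32 + 1 = 97


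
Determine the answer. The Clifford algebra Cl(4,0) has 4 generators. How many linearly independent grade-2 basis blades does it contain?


Number of grade-k basis blades in Cl(p,q) with n = p + q is C(n, k).
n = 4 + 0 = 4
C(4, 2) = 4! / (2! * 2!)
= 24 / (2 * 2)
= 6


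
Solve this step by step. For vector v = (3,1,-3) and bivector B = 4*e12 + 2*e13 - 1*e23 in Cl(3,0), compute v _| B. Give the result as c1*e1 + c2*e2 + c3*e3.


Left contraction v _| B = <vB>_1 (grade-1 part of the geometric product vB).
Using e1_|e12 = e2, e2_|e12 = -e1, e1_|e13 = e3, e3_|e13 = -e1, e2_|e23 = e3, e3_|e23 = -e2:
e1 coeff: -v2*b12 - v3*b13 = -(1)*(4) - (-3)*(2) = 2
e2 coeff: v1*b12 - v3*b23 = (3)*(4) - (-3)*(-1) = 9
e3 coeff: v1*b13 + v2*b23 = (3)*(2) + (1)*(-1) = 5
v _| B = 2*e1 + 9*e2 + 5*e3


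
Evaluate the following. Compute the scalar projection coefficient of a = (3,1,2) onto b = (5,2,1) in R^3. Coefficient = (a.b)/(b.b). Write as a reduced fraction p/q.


Projection coefficient = (a . b) / (b . b)
a . b = 3*5 + 1*2 + 2*1
= 15 + 2 + 2 = 19
b . b = 5^2 + 2^2 + 1^2
= 25 + 4 + 1 = 30
Coefficient = 19/30
In lowest terms: 19/30


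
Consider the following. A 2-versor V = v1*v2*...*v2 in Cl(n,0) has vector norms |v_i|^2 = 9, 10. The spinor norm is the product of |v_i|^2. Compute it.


Spinor norm N(V) = |v1|^2 * |v2|^2 * ... * |v2|^2
= 9 * 10
Running product: 9, 90
N(V) = 90


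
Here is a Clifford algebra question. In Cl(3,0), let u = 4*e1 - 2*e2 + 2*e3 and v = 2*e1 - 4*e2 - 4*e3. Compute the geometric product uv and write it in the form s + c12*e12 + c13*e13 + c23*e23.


In Cl(3,0): e_i^2 = 1, e_ie_j = -e_je_i for i != j.
Scalar part = u . v = 4*2 + (-2)*(-4) + 2*(-4)
= 8 + 8 + (-8) = 8
e12 coeff = 4*(-4) - (-2)*2 = -16 - (-4) = -12
e13 coeff = 4*(-4) - 2*2 = -16 - 4 = -20
e23 coeff = (-2)*(-4) - 2*(-4) = 8 - (-8) = 16
uv = 8 - 12*e12 - 20*e13 + 16*e23


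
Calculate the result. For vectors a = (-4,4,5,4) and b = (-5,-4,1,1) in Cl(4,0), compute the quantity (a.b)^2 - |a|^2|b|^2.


a . b = (-4)*(-5) + 4*(-4) + 5*1 + 4*1
= 20 + (-16) + 5 + 4 = 13
|a|^2 = (-4)^2 + 4^2 + 5^2 + 4^2 = 73
|b|^2 = (-5)^2 + (-4)^2 + 1^2 + 1^2 = 43
(a.b)^2 = 13^2 = 169
|a|^2 * |b|^2 = 73 * 43 = 3139
Result = 169 - 3139 = -2970


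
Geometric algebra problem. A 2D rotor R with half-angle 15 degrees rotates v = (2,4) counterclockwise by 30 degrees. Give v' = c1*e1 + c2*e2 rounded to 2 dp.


Rotor R = cos(15deg) - sin(15deg)*e12
Rotation angle theta = 2 * 15 = 30 degrees
v' = R*v*~R rotates v by theta.
cos(30deg) = 0.8660, sin(30deg) = 0.5000
v'_1 = 2*cos(30deg) - 4*sin(30deg)
= 2*0.8660 - 4*0.5000
= -0.27
v'_2 = 2*sin(30deg) + 4*cos(30deg)
= 2*0.5000 + 4*0.8660
= 4.46
v' = -0.27*e1 + 4.46*e2


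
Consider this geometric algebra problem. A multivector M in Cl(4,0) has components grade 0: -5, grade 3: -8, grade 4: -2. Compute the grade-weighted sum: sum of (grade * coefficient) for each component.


Grade-weighted sum = sum of grade_k * coefficient_k
0*(-5) = 0
3*(-8) = -24
4*(-2) = -8
Total = 0 + (-24) + (-8) = -32


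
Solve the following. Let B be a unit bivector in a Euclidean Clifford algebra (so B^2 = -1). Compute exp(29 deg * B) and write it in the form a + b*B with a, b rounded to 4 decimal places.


For a unit bivector B with B^2 = -1, the exponential series gives
e^(theta*B) = cos(theta) + sin(theta)*B (the GA analogue of Euler's formula).
theta = 29 degrees = 0.506145 rad
cos(29 deg) = 0.8746
sin(29 deg) = 0.4848
exp(theta*B) = 0.8746 + 0.4848*B


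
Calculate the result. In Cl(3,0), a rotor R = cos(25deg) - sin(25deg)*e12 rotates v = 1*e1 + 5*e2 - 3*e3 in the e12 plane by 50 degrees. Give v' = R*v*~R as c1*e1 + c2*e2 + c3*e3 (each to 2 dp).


Rotor R = cos(25deg) - sin(25deg)*e12
Rotation angle theta = 2 * 25 = 50 degrees in the e12 plane (e1 -> e2).
The component perpendicular to the plane (e3) is invariant: v'_3 = v3 = -3.00
cos(50deg) = 0.6428, sin(50deg) = 0.7660
v'_1 = v1*cos(theta) - v2*sin(theta) = 1*0.6428 - 5*0.7660 = -3.19
v'_2 = v1*sin(theta) + v2*cos(theta) = 1*0.7660 + 5*0.6428 = 3.98
v' = -3.19*e1 + 3.98*e2 - 3.00*e3


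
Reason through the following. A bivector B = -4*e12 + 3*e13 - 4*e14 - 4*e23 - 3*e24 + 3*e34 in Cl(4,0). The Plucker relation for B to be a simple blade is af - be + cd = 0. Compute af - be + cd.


Plucker relation: af - be + cd
a*f = (-4)*3 = -12
b*e = 3*(-3) = -9
c*d = (-4)*(-4) = 16
af - be + cd = -12 - (-9) + 16
= 13


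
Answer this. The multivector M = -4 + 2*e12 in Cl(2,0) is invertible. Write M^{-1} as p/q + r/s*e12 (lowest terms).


M = -4 + 2*e12, where e12^2 = -1.
Since M commutes with its reverse ~M = a - b*e12, M * ~M = a^2 - b^2*e12^2 = a^2 + b^2.
So M^{-1} = ~M / (a^2 + b^2) = (a - b*e12)/(a^2 + b^2).
a^2 + b^2 = 16 + 4 = 20
Scalar part = -4/20 = -1/5
Bivector coeff = -2/20 = -1/10
M^{-1} = -1/5 - 1/10*e12


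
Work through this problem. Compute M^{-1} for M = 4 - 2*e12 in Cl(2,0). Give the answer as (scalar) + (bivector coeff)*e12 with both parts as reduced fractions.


M = 4 - 2*e12, where e12^2 = -1.
Since M commutes with its reverse ~M = a - b*e12, M * ~M = a^2 - b^2*e12^2 = a^2 + b^2.
So M^{-1} = ~M / (a^2 + b^2) = (a - b*e12)/(a^2 + b^2).
a^2 + b^2 = 16 + 4 = 20
Scalar part = 4/20 = 1/5
Bivector coeff = 2/20 = 1/10
M^{-1} = 1/5 + 1/10*e12


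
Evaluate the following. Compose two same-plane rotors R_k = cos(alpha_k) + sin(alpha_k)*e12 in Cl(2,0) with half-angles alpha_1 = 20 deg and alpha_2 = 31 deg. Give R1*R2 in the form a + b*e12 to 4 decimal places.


Same-plane rotors commute and their half-angles add:
R1*R2 = cos(a1 + a2) + sin(a1 + a2)*e12.
a1 + a2 = 20 + 31 = 51 deg
cos(51 deg) = 0.6293
sin(51 deg) = 0.7771
R1*R2 = 0.6293 + 0.7771*e12


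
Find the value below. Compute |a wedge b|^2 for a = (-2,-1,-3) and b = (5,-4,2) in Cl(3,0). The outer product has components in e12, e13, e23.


a wedge b = (a1*b2 - a2*b1)*e12 + (a1*b3 - a3*b1)*e13 + (a2*b3 - a3*b2)*e23
e12 coeff: (-2)*(-4) - (-1)*5 = 8 - (-5) = 13
e13 coeff: (-2)*2 - (-3)*5 = -4 - (-15) = 11
e23 coeff: (-1)*2 - (-3)*(-4) = -2 - 12 = -14
|a wedge b|^2 = 13^2 + 11^2 + (-14)^2
= 169 + 121 + 196
= 486


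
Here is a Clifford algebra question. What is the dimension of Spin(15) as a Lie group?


Spin(n) double-covers SO(n); both have Lie algebra so(n) of dimension n(n-1)/2.
n = 15
n(n-1) = 15 * 14 = 210
dim Spin(15) = 210/2 = 105


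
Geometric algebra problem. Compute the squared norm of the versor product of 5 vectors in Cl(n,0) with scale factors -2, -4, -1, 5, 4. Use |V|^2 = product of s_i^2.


Each vector v_i has |v_i|^2 = s_i^2
Squared scales: (-2)^2 = 4, (-4)^2 = 16, (-1)^2 = 1, 5^2 = 25, 4^2 = 16
|V|^2 = 4 * 16 * 1 * 25 * 16
= 25600


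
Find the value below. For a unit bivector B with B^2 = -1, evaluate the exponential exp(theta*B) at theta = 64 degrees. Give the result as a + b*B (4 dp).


For a unit bivector B with B^2 = -1, the exponential series gives
e^(theta*B) = cos(theta) + sin(theta)*B (the GA analogue of Euler's formula).
theta = 64 degrees = 1.117011 rad
cos(64 deg) = 0.4384
sin(64 deg) = 0.8988
exp(theta*B) = 0.4384 + 0.8988*B


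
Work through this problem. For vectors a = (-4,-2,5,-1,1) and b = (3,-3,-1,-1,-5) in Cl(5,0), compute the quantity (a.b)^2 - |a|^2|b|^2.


a . b = (-4)*3 + (-2)*(-3) + 5*(-1) + (-1)*(-1) + 1*(-5)
= -12 + 6 + (-5) + 1 + (-5) = -15
|a|^2 = (-4)^2 + (-2)^2 + 5^2 + (-1)^2 + 1^2 = 47
|b|^2 = 3^2 + (-3)^2 + (-1)^2 + (-1)^2 + (-5)^2 = 45
(a.b)^2 = (-15)^2 = 225
|a|^2 * |b|^2 = 47 * 45 = 2115
Result = 225 - 2115 = -1890


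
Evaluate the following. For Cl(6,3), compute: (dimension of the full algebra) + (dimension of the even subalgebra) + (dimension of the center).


n = 6 + 3 = 9
Total dim = 2^9 = 512
Even subalgebra dim = 2^8 = 256
n is odd, so center dim = 2
Sum = 512 + 256 + 2 = 770


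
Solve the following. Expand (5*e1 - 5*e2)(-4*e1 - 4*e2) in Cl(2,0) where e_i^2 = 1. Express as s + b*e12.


Expand: (5*e1 - 5*e2)(-4*e1 - 4*e2)
= 5*(-4)*e1e1 + 5*(-4)*e1e2 + (-5)*(-4)*e2e1 + (-5)*(-4)*e2e2
Using e1^2 = e2^2 = 1, e2e1 = -e1e2:
Scalar part s = 5*(-4) + (-5)*(-4) = -20 + 20 = 0
Bivector part b = 5*(-4) - (-5)*(-4) = -20 - 20 = -40
uv = 0 - 40*e12


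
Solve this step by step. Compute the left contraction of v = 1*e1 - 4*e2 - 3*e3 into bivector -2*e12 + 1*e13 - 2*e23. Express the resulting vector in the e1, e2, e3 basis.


Left contraction v _| B = <vB>_1 (grade-1 part of the geometric product vB).
Using e1_|e12 = e2, e2_|e12 = -e1, e1_|e13 = e3, e3_|e13 = -e1, e2_|e23 = e3, e3_|e23 = -e2:
e1 coeff: -v2*b12 - v3*b13 = -(-4)*(-2) - (-3)*(1) = -5
e2 coeff: v1*b12 - v3*b23 = (1)*(-2) - (-3)*(-2) = -8
e3 coeff: v1*b13 + v2*b23 = (1)*(1) + (-4)*(-2) = 9
v _| B = -5*e1 - 8*e2 + 9*e3


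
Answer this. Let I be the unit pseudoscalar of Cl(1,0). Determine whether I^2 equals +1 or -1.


The pseudoscalar I = e1...e_n (product of all n generators) of Cl(p,q) satisfies I^2 = (-1)^(q + n(n-1)/2).
p = 1, q = 0, n = p + q = 1
n(n-1)/2 = 1 * 0 / 2 = 0
Exponent = q + n(n-1)/2 = 0 + 0 = 0
I^2 = (-1)^0 = +1


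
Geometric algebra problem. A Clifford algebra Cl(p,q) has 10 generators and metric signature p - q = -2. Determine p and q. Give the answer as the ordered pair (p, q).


We need p + q = 10 and p - q = -2.
Adding: 2p = 10 + (-2) = 8, so p = 4.
Then q = 10 - 4 = 6.
(p, q) = (4, 6)


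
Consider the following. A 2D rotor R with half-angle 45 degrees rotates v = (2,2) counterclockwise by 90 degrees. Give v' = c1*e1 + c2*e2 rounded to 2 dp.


Rotor R = cos(45deg) - sin(45deg)*e12
Rotation angle theta = 2 * 45 = 90 degrees
v' = R*v*~R rotates v by theta.
cos(90deg) = 0.0000, sin(90deg) = 1.0000
v'_1 = 2*cos(90deg) - 2*sin(90deg)
= 2*0.0000 - 2*1.0000
= -2.00
v'_2 = 2*sin(90deg) + 2*cos(90deg)
= 2*1.0000 + 2*0.0000
= 2.00
v' = -2.00*e1 + 2.00*e2


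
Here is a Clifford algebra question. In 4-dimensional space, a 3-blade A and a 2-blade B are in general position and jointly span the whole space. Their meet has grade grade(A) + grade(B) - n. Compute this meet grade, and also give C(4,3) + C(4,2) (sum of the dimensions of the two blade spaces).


Meet grade = grade(A) + grade(B) - n
= 3 + 2 - 4 = 1
C(4,3) = 4
C(4,2) = 6
dim_A + dim_B = 4 + 6 = 10


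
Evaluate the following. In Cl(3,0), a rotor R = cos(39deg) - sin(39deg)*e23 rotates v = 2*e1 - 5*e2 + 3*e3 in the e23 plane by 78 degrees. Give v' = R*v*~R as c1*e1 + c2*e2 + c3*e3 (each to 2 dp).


Rotor R = cos(39deg) - sin(39deg)*e23
Rotation angle theta = 2 * 39 = 78 degrees in the e23 plane (e2 -> e3).
The component perpendicular to the plane (e1) is invariant: v'_1 = v1 = 2.00
cos(78deg) = 0.2079, sin(78deg) = 0.9781
v'_2 = v2*cos(theta) - v3*sin(theta) = -5*0.2079 - 3*0.9781 = -3.97
v'_3 = v2*sin(theta) + v3*cos(theta) = -5*0.9781 + 3*0.2079 = -4.27
v' = 2.00*e1 - 3.97*e2 - 4.27*e3


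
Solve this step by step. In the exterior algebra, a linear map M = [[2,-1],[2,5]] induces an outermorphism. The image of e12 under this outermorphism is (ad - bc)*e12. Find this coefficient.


The outermorphism of a linear map f sends e1^e2 to f(e1)^f(e2).
f(e1) = 2*e1 + 2*e2
f(e2) = -1*e1 + 5*e2
f(e1) ^ f(e2) = (2*e1 + 2*e2) ^ (-1*e1 + 5*e2)
= 2*5*e12 + 2*(-1)*e21
= (10 - (-2))*e12
= 12*e12
Coefficient = 12


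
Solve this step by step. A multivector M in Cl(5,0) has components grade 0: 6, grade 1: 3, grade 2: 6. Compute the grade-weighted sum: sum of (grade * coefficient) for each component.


Grade-weighted sum = sum of grade_k * coefficient_k
0*6 = 0
1*3 = 3
2*6 = 12
Total = 0 + 3 + 12 = 15


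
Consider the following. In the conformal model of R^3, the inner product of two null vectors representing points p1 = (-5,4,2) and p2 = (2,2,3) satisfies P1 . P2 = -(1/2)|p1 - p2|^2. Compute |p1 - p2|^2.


p1 - p2 = (-7, 2, -1)
|p1 - p2|^2 = (-7)^2 + 2^2 + (-1)^2
= 49 + 4 + 1
= 54


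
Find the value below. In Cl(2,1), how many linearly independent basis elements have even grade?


Even subalgebra dimension = 2^(n-1)
n = 2 + 1 = 3
2^(3 - 1) = 2^2 = 4
Verification: sum of C(3,k) for even k = 1 + 3 = 4
Result = 4


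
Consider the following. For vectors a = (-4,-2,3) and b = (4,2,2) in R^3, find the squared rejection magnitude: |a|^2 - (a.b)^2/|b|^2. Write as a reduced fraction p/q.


|a|^2 = (-4)^2 + (-2)^2 + 3^2 = 29
|b|^2 = 4^2 + 2^2 + 2^2 = 24
a . b = (-4)*4 + (-2)*2 + 3*2 = -14
(a.b)^2 = (-14)^2 = 196
|rej|^2 = 29 - 196/24
= (696 - 196)/24
= 500/24
In lowest terms: 125/6


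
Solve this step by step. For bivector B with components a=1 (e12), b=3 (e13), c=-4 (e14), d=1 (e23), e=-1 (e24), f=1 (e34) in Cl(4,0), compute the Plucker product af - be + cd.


Plucker relation: af - be + cd
a*f = 1*1 = 1
b*e = 3*(-1) = -3
c*d = (-4)*1 = -4
af - be + cd = 1 - (-3) + (-4)
= 0


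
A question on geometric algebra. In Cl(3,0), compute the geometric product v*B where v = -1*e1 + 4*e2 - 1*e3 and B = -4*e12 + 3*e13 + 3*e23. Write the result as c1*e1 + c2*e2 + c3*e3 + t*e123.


vB has grade-1 (vector) and grade-3 (trivector) parts: vB = (v _| B) + (v ^ B).
Vector part <vB>_1:
  e1: -v2*b12 - v3*b13 = -(4)*(-4) - (-1)*(3) = 19
  e2: v1*b12 - v3*b23 = (-1)*(-4) - (-1)*(3) = 7
  e3: v1*b13 + v2*b23 = (-1)*(3) + (4)*(3) = 9
Trivector part <vB>_3:
  e123: v1*b23 - v2*b13 + v3*b12 = (-1)*(3) - (4)*(3) + (-1)*(-4) = -11
vB = 19*e1 + 7*e2 + 9*e3 - 11*e123


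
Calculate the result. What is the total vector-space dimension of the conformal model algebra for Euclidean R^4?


The conformal model of R^4 uses Cl(5,1): the 4 Euclidean generators plus two extra orthogonal generators e+ (e+^2 = +1) and e- (e-^2 = -1), from which the null vectors e0, einf are built.
Number of generators m = 4 + 2 = 6.
dim Cl(p,q) = 2^m = 2^6 = 64


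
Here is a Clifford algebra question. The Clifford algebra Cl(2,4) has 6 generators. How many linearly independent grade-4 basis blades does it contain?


Number of grade-k basis blades in Cl(p,q) with n = p + q is C(n, k).
n = 2 + 4 = 6
C(6, 4) = 6! / (4! * 2!)
= 720 / (24 * 2)
= 15


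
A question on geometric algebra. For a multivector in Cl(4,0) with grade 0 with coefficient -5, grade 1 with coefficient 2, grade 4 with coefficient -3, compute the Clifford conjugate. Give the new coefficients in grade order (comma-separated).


Clifford conjugate sign for grade k: (-1)^(k(k+1)/2)
Grade 0: (-1)^(0*1/2) = (-1)^0 = 1, coeff -5 -> -5
Grade 1: (-1)^(1*2/2) = (-1)^1 = -1, coeff 2 -> -2
Grade 4: (-1)^(4*5/2) = (-1)^10 = 1, coeff -3 -> -3
Conjugated coefficients: -5, -2, -3


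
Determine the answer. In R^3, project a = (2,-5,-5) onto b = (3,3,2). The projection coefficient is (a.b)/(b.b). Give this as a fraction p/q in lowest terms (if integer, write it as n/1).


Projection coefficient = (a . b) / (b . b)
a . b = 2*3 + (-5)*3 + (-5)*2
= 6 + (-15) + (-10) = -19
b . b = 3^2 + 3^2 + 2^2
= 9 + 9 + 4 = 22
Coefficient = -19/22
In lowest terms: -19/22


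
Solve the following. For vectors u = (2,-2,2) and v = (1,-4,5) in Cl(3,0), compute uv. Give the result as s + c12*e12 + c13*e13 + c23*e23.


In Cl(3,0): e_i^2 = 1, e_ie_j = -e_je_i for i != j.
Scalar part = u . v = 2*1 + (-2)*(-4) + 2*5
= 2 + 8 + 10 = 20
e12 coeff = 2*(-4) - (-2)*1 = -8 - (-2) = -6
e13 coeff = 2*5 - 2*1 = 10 - 2 = 8
e23 coeff = (-2)*5 - 2*(-4) = -10 - (-8) = -2
uv = 20 - 6*e12 + 8*e13 - 2*e23


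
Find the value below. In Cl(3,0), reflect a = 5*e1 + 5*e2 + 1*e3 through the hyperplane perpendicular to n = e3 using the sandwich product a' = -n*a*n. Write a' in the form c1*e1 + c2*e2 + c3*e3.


Reflection formula: a' = -n*a*n, with n = e3 (unit vector, n^2 = 1).
For reflection through hyperplane perp to e3:
The component along e3 flips sign, others stay.
a = (5, 5, 1)
a' = (5, 5, -1)
a' = 5*e1 + 5*e2 - 1*e3


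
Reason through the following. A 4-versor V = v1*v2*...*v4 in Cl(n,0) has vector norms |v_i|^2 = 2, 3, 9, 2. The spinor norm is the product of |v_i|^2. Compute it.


Spinor norm N(V) = |v1|^2 * |v2|^2 * ... * |v4|^2
= 2 * 3 * 9 * 2
Running product: 2, 6, 54, 108
N(V) = 108


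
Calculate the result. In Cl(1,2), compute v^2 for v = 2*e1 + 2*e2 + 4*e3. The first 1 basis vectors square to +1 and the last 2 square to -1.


v^2 = sum of c_i^2 * e_i^2
Positive signature terms (e_i^2 = +1): 2^2 = 4
Negative signature terms (e_j^2 = -1): 2^2 + 4^2 = 20
v^2 = 4 - 20 = -16


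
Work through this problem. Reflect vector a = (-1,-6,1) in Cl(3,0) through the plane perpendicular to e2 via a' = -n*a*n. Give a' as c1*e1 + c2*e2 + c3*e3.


Reflection formula: a' = -n*a*n, with n = e2 (unit vector, n^2 = 1).
For reflection through hyperplane perp to e2:
The component along e2 flips sign, others stay.
a = (-1, -6, 1)
a' = (-1, 6, 1)
a' = -1*e1 + 6*e2 + 1*e3


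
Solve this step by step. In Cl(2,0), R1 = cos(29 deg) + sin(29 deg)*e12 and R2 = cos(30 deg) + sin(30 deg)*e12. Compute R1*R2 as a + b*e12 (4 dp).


Same-plane rotors commute and their half-angles add:
R1*R2 = cos(a1 + a2) + sin(a1 + a2)*e12.
a1 + a2 = 29 + 30 = 59 deg
cos(59 deg) = 0.5150
sin(59 deg) = 0.8572
R1*R2 = 0.5150 + 0.8572*e12


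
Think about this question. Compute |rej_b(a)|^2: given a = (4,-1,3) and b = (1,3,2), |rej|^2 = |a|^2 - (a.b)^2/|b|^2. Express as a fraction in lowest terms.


|a|^2 = 4^2 + (-1)^2 + 3^2 = 26
|b|^2 = 1^2 + 3^2 + 2^2 = 14
a . b = 4*1 + (-1)*3 + 3*2 = 7
(a.b)^2 = 7^2 = 49
|rej|^2 = 26 - 49/14
= (364 - 49)/14
= 315/14
In lowest terms: 45/2


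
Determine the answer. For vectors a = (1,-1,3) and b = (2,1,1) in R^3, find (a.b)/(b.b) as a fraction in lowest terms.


Projection coefficient = (a . b) / (b . b)
a . b = 1*2 + (-1)*1 + 3*1
= 2 + (-1) + 3 = 4
b . b = 2^2 + 1^2 + 1^2
= 4 + 1 + 1 = 6
Coefficient = 4/6
In lowest terms: 2/3


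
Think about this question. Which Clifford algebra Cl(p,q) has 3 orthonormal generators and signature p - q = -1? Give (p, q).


We need p + q = 3 and p - q = -1.
Adding: 2p = 3 + (-1) = 2, so p = 1.
Then q = 3 - 1 = 2.
(p, q) = (1, 2)


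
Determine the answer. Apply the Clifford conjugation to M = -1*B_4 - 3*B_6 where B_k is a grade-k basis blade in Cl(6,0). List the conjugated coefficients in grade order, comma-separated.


Clifford conjugate sign for grade k: (-1)^(k(k+1)/2)
Grade 4: (-1)^(4*5/2) = (-1)^10 = 1, coeff -1 -> -1
Grade 6: (-1)^(6*7/2) = (-1)^21 = -1, coeff -3 -> 3
Conjugated coefficients: -1, 3


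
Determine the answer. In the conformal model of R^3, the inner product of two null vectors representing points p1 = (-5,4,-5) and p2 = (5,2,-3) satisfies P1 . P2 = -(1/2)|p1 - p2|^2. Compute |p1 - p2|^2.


p1 - p2 = (-10, 2, -2)
|p1 - p2|^2 = (-10)^2 + 2^2 + (-2)^2
= 100 + 4 + 4
= 108


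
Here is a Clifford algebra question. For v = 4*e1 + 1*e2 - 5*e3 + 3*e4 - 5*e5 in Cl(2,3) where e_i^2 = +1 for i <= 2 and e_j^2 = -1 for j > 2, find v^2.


v^2 = sum of c_i^2 * e_i^2
Positive signature terms (e_i^2 = +1): 4^2 + 1^2 = 17
Negative signature terms (e_j^2 = -1): (-5)^2 + 3^2 + (-5)^2 = 59
v^2 = 17 - 59 = -42


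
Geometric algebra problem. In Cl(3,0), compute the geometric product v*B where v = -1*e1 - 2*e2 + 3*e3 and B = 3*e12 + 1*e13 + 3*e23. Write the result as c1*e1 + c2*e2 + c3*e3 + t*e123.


vB has grade-1 (vector) and grade-3 (trivector) parts: vB = (v _| B) + (v ^ B).
Vector part <vB>_1:
  e1: -v2*b12 - v3*b13 = -(-2)*(3) - (3)*(1) = 3
  e2: v1*b12 - v3*b23 = (-1)*(3) - (3)*(3) = -12
  e3: v1*b13 + v2*b23 = (-1)*(1) + (-2)*(3) = -7
Trivector part <vB>_3:
  e123: v1*b23 - v2*b13 + v3*b12 = (-1)*(3) - (-2)*(1) + (3)*(3) = 8
vB = 3*e1 - 12*e2 - 7*e3 + 8*e123


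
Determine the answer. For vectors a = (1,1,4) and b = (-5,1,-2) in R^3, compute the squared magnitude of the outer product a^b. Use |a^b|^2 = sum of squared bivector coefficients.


a wedge b = (a1*b2 - a2*b1)*e12 + (a1*b3 - a3*b1)*e13 + (a2*b3 - a3*b2)*e23
e12 coeff: 1*1 - 1*(-5) = 1 - (-5) = 6
e13 coeff: 1*(-2) - 4*(-5) = -2 - (-20) = 18
e23 coeff: 1*(-2) - 4*1 = -2 - 4 = -6
|a wedge b|^2 = 6^2 + 18^2 + (-6)^2
= 36 + 324 + 36
= 396


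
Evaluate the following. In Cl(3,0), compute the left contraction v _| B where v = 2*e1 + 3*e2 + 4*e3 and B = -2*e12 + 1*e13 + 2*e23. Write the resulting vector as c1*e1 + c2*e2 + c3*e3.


Left contraction v _| B = <vB>_1 (grade-1 part of the geometric product vB).
Using e1_|e12 = e2, e2_|e12 = -e1, e1_|e13 = e3, e3_|e13 = -e1, e2_|e23 = e3, e3_|e23 = -e2:
e1 coeff: -v2*b12 - v3*b13 = -(3)*(-2) - (4)*(1) = 2
e2 coeff: v1*b12 - v3*b23 = (2)*(-2) - (4)*(2) = -12
e3 coeff: v1*b13 + v2*b23 = (2)*(1) + (3)*(2) = 8
v _| B = 2*e1 - 12*e2 + 8*e3


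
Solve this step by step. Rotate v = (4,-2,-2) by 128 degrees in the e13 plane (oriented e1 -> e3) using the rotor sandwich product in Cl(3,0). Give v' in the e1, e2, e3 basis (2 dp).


Rotor R = cos(64deg) - sin(64deg)*e13
Rotation angle theta = 2 * 64 = 128 degrees in the e13 plane (e1 -> e3).
The component perpendicular to the plane (e2) is invariant: v'_2 = v2 = -2.00
cos(128deg) = -0.6157, sin(128deg) = 0.7880
v'_1 = v1*cos(theta) - v3*sin(theta) = 4*(-0.6157) - (-2)*0.7880 = -0.89
v'_3 = v1*sin(theta) + v3*cos(theta) = 4*0.7880 + (-2)*(-0.6157) = 4.38
v' = -0.89*e1 - 2.00*e2 + 4.38*e3


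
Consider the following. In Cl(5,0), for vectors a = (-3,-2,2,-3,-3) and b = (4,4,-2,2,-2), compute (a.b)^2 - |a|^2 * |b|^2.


a . b = (-3)*4 + (-2)*4 + 2*(-2) + (-3)*2 + (-3)*(-2)
= -12 + (-8) + (-4) + (-6) + 6 = -24
|a|^2 = (-3)^2 + (-2)^2 + 2^2 + (-3)^2 + (-3)^2 = 35
|b|^2 = 4^2 + 4^2 + (-2)^2 + 2^2 + (-2)^2 = 44
(a.b)^2 = (-24)^2 = 576
|a|^2 * |b|^2 = 35 * 44 = 1540
Result = 576 - 1540 = -964


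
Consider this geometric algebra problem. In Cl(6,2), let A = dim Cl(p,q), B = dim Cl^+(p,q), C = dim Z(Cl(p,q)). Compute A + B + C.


n = 6 + 2 = 8
Total dim = 2^8 = 256
Even subalgebra dim = 2^7 = 128
n is even, so center dim = 1
Sum = 256 + 128 + 1 = 385


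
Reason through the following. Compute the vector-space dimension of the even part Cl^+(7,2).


Even subalgebra dimension = 2^(n-1)
n = 7 + 2 = 9
2^(9 - 1) = 2^8 = 256
Verification: sum of C(9,k) for even k = 1 + 36 + 126 + 84 + 9 = 256
Result = 256


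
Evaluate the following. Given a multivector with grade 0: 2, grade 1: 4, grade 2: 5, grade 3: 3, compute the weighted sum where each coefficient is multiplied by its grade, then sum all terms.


Grade-weighted sum = sum of grade_k * coefficient_k
0*2 = 0
1*4 = 4
2*5 = 10
3*3 = 9
Total = 0 + 4 + 10 + 9 = 23


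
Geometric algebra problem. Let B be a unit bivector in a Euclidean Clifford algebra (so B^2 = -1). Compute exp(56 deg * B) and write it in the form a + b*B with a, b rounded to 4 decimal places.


For a unit bivector B with B^2 = -1, the exponential series gives
e^(theta*B) = cos(theta) + sin(theta)*B (the GA analogue of Euler's formula).
theta = 56 degrees = 0.977384 rad
cos(56 deg) = 0.5592
sin(56 deg) = 0.8290
exp(theta*B) = 0.5592 + 0.8290*B


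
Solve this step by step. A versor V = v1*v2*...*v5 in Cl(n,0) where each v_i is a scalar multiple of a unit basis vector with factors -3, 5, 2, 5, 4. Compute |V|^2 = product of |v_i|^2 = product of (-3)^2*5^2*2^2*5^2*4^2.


Each vector v_i has |v_i|^2 = s_i^2
Squared scales: (-3)^2 = 9, 5^2 = 25, 2^2 = 4, 5^2 = 25, 4^2 = 16
|V|^2 = 9 * 25 * 4 * 25 * 16
= 360000


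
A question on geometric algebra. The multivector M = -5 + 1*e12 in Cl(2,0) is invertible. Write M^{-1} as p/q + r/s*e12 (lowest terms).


M = -5 + 1*e12, where e12^2 = -1.
Since M commutes with its reverse ~M = a - b*e12, M * ~M = a^2 - b^2*e12^2 = a^2 + b^2.
So M^{-1} = ~M / (a^2 + b^2) = (a - b*e12)/(a^2 + b^2).
a^2 + b^2 = 25 + 1 = 26
Scalar part = -5/26 = -5/26
Bivector coeff = -1/26 = -1/26
M^{-1} = -5/26 - 1/26*e12


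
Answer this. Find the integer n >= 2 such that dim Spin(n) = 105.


dim Spin(n) = dim so(n) = n(n-1)/2.
Solve n(n-1)/2 = 105, i.e. n^2 - n - 210 = 0.
Discriminant = 1 + 8*105 = 841
n = (1 + sqrt(841))/2 = (1 + 29)/2 = 15


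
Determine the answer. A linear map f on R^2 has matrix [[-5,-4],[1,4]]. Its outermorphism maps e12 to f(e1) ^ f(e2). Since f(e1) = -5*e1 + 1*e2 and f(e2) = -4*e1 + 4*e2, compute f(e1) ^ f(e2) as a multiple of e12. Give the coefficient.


The outermorphism of a linear map f sends e1^e2 to f(e1)^f(e2).
f(e1) = -5*e1 + 1*e2
f(e2) = -4*e1 + 4*e2
f(e1) ^ f(e2) = (-5*e1 + 1*e2) ^ (-4*e1 + 4*e2)
= (-5)*4*e12 + 1*(-4)*e21
= (-20 - (-4))*e12
= -16*e12
Coefficient = -16


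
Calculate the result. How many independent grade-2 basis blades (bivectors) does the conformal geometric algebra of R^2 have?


The conformal model of R^2 uses Cl(3,1) with m = 2 + 2 = 4 generators.
Number of grade-2 blades = C(m, 2) = C(4, 2)
= 4*3/2 = 6


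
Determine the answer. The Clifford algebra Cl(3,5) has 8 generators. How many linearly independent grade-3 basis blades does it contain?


Number of grade-k basis blades in Cl(p,q) with n = p + q is C(n, k).
n = 3 + 5 = 8
C(8, 3) = 8! / (3! * 5!)
= 40320 / (6 * 120)
= 56


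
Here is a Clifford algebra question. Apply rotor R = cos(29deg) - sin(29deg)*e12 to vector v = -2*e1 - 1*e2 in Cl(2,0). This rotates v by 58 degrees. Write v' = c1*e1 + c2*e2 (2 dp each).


Rotor R = cos(29deg) - sin(29deg)*e12
Rotation angle theta = 2 * 29 = 58 degrees
v' = R*v*~R rotates v by theta.
cos(58deg) = 0.5299, sin(58deg) = 0.8480
v'_1 = -2*cos(58deg) - (-1)*sin(58deg)
= -2*0.5299 - (-1)*0.8480
= -0.21
v'_2 = -2*sin(58deg) + (-1)*cos(58deg)
= -2*0.8480 + (-1)*0.5299
= -2.23
v' = -0.21*e1 - 2.23*e2


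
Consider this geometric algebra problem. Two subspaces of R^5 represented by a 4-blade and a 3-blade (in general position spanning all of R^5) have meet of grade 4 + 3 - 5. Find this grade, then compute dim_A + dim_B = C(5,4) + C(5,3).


Meet grade = grade(A) + grade(B) - n
= 4 + 3 - 5 = 2
C(5,4) = 5
C(5,3) = 10
dim_A + dim_B = 5 + 10 = 15


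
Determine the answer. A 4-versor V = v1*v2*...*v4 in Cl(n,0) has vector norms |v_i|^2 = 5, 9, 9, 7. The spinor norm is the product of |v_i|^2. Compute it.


Spinor norm N(V) = |v1|^2 * |v2|^2 * ... * |v4|^2
= 5 * 9 * 9 * 7
Running product: 5, 45, 405, 2835
N(V) = 2835


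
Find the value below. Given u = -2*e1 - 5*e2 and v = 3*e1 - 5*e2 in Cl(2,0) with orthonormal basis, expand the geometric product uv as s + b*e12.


Expand: (-2*e1 - 5*e2)(3*e1 - 5*e2)
= (-2)*3*e1e1 + (-2)*(-5)*e1e2 + (-5)*3*e2e1 + (-5)*(-5)*e2e2
Using e1^2 = e2^2 = 1, e2e1 = -e1e2:
Scalar part s = (-2)*3 + (-5)*(-5) = -6 + 25 = 19
Bivector part b = (-2)*(-5) - (-5)*3 = 10 - (-15) = 25
uv = 19 + 25*e12


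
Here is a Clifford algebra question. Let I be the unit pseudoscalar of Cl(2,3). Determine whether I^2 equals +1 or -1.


The pseudoscalar I = e1...e_n (product of all n generators) of Cl(p,q) satisfies I^2 = (-1)^(q + n(n-1)/2).
p = 2, q = 3, n = p + q = 5
n(n-1)/2 = 5 * 4 / 2 = 10
Exponent = q + n(n-1)/2 = 3 + 10 = 13
I^2 = (-1)^13 = -1


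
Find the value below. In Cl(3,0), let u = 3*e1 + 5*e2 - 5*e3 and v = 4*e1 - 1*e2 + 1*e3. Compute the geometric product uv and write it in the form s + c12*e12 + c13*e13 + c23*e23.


In Cl(3,0): e_i^2 = 1, e_ie_j = -e_je_i for i != j.
Scalar part = u . v = 3*4 + 5*(-1) + (-5)*1
= 12 + (-5) + (-5) = 2
e12 coeff = 3*(-1) - 5*4 = -3 - 20 = -23
e13 coeff = 3*1 - (-5)*4 = 3 - (-20) = 23
e23 coeff = 5*1 - (-5)*(-1) = 5 - 5 = 0
uv = 2 - 23*e12 + 23*e13 + 0*e23


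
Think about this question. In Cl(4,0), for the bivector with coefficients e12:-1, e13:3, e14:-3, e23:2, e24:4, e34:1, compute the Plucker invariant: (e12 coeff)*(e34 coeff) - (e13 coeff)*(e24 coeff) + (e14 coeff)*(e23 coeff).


Plucker relation: af - be + cd
a*f = (-1)*1 = -1
b*e = 3*4 = 12
c*d = (-3)*2 = -6
af - be + cd = -1 - 12 + (-6)
= -19


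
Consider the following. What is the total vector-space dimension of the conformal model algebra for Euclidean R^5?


The conformal model of R^5 uses Cl(6,1): the 5 Euclidean generators plus two extra orthogonal generators e+ (e+^2 = +1) and e- (e-^2 = -1), from which the null vectors e0, einf are built.
Number of generators m = 5 + 2 = 7.
dim Cl(p,q) = 2^m = 2^7 = 128


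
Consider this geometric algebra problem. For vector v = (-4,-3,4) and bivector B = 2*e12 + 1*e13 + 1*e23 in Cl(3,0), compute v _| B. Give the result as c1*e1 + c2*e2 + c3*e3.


Left contraction v _| B = <vB>_1 (grade-1 part of the geometric product vB).
Using e1_|e12 = e2, e2_|e12 = -e1, e1_|e13 = e3, e3_|e13 = -e1, e2_|e23 = e3, e3_|e23 = -e2:
e1 coeff: -v2*b12 - v3*b13 = -(-3)*(2) - (4)*(1) = 2
e2 coeff: v1*b12 - v3*b23 = (-4)*(2) - (4)*(1) = -12
e3 coeff: v1*b13 + v2*b23 = (-4)*(1) + (-3)*(1) = -7
v _| B = 2*e1 - 12*e2 - 7*e3


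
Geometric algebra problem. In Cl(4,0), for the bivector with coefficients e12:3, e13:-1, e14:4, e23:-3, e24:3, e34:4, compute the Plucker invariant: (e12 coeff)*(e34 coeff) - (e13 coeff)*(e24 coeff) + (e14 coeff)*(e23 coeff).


Plucker relation: af - be + cd
a*f = 3*4 = 12
b*e = (-1)*3 = -3
c*d = 4*(-3) = -12
af - be + cd = 12 - (-3) + (-12)
= 3


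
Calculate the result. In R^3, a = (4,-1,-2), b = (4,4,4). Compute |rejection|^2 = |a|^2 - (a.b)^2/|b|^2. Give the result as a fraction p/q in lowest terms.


|a|^2 = 4^2 + (-1)^2 + (-2)^2 = 21
|b|^2 = 4^2 + 4^2 + 4^2 = 48
a . b = 4*4 + (-1)*4 + (-2)*4 = 4
(a.b)^2 = 4^2 = 16
|rej|^2 = 21 - 16/48
= (1008 - 16)/48
= 992/48
In lowest terms: 62/3


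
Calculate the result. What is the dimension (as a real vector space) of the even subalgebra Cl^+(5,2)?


Even subalgebra dimension = 2^(n-1)
n = 5 + 2 = 7
2^(7 - 1) = 2^6 = 64
Verification: sum of C(7,k) for even k = 1 + 21 + 35 + 7 = 64
Result = 64


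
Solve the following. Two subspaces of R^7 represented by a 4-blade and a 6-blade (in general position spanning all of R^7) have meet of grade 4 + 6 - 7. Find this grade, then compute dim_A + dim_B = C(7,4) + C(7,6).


Meet grade = grade(A) + grade(B) - n
= 4 + 6 - 7 = 3
C(7,4) = 35
C(7,6) = 7
dim_A + dim_B = 35 + 7 = 42


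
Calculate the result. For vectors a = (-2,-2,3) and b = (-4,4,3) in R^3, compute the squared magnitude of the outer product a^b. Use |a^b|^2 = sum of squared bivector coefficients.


a wedge b = (a1*b2 - a2*b1)*e12 + (a1*b3 - a3*b1)*e13 + (a2*b3 - a3*b2)*e23
e12 coeff: (-2)*4 - (-2)*(-4) = -8 - 8 = -16
e13 coeff: (-2)*3 - 3*(-4) = -6 - (-12) = 6
e23 coeff: (-2)*3 - 3*4 = -6 - 12 = -18
|a wedge b|^2 = (-16)^2 + 6^2 + (-18)^2
= 256 + 36 + 324
= 616


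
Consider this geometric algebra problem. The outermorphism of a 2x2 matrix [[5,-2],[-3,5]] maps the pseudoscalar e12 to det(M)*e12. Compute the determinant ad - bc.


The outermorphism of a linear map f sends e1^e2 to f(e1)^f(e2).
f(e1) = 5*e1 - 3*e2
f(e2) = -2*e1 + 5*e2
f(e1) ^ f(e2) = (5*e1 - 3*e2) ^ (-2*e1 + 5*e2)
= 5*5*e12 + (-3)*(-2)*e21
= (25 - 6)*e12
= 19*e12
Coefficient = 19


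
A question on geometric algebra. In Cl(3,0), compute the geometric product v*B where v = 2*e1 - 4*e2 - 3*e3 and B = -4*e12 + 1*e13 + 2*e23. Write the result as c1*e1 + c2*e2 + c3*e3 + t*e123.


vB has grade-1 (vector) and grade-3 (trivector) parts: vB = (v _| B) + (v ^ B).
Vector part <vB>_1:
  e1: -v2*b12 - v3*b13 = -(-4)*(-4) - (-3)*(1) = -13
  e2: v1*b12 - v3*b23 = (2)*(-4) - (-3)*(2) = -2
  e3: v1*b13 + v2*b23 = (2)*(1) + (-4)*(2) = -6
Trivector part <vB>_3:
  e123: v1*b23 - v2*b13 + v3*b12 = (2)*(2) - (-4)*(1) + (-3)*(-4) = 20
vB = -13*e1 - 2*e2 - 6*e3 + 20*e123


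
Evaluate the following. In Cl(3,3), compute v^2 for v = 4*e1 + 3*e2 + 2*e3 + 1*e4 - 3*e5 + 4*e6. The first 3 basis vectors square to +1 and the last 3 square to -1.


v^2 = sum of c_i^2 * e_i^2
Positive signature terms (e_i^2 = +1): 4^2 + 3^2 + 2^2 = 29
Negative signature terms (e_j^2 = -1): 1^2 + (-3)^2 + 4^2 = 26
v^2 = 29 - 26 = 3


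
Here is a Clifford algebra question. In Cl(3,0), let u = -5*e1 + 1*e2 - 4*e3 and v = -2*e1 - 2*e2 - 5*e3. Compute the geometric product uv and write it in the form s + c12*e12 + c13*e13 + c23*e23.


In Cl(3,0): e_i^2 = 1, e_ie_j = -e_je_i for i != j.
Scalar part = u . v = (-5)*(-2) + 1*(-2) + (-4)*(-5)
= 10 + (-2) + 20 = 28
e12 coeff = (-5)*(-2) - 1*(-2) = 10 - (-2) = 12
e13 coeff = (-5)*(-5) - (-4)*(-2) = 25 - 8 = 17
e23 coeff = 1*(-5) - (-4)*(-2) = -5 - 8 = -13
uv = 28 + 12*e12 + 17*e13 - 13*e23


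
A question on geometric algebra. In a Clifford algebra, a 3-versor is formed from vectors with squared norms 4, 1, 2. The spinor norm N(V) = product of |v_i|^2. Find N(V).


Spinor norm N(V) = |v1|^2 * |v2|^2 * ... * |v3|^2
= 4 * 1 * 2
Running product: 4, 4, 8
N(V) = 8


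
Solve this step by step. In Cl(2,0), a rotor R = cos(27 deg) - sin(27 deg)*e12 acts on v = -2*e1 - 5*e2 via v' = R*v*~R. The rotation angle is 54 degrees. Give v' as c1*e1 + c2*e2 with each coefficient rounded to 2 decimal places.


Rotor R = cos(27deg) - sin(27deg)*e12
Rotation angle theta = 2 * 27 = 54 degrees
v' = R*v*~R rotates v by theta.
cos(54deg) = 0.5878, sin(54deg) = 0.8090
v'_1 = -2*cos(54deg) - (-5)*sin(54deg)
= -2*0.5878 - (-5)*0.8090
= 2.87
v'_2 = -2*sin(54deg) + (-5)*cos(54deg)
= -2*0.8090 + (-5)*0.5878
= -4.56
v' = 2.87*e1 - 4.56*e2


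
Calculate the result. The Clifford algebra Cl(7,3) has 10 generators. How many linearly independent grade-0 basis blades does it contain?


Number of grade-k basis blades in Cl(p,q) with n = p + q is C(n, k).
n = 7 + 3 = 10
C(10, 0) = 10! / (0! * 10!)
= 3628800 / (1 * 3628800)
= 1


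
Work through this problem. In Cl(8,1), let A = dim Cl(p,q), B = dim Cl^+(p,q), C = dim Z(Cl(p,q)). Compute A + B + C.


n = 8 + 1 = 9
Total dim = 2^9 = 512
Even subalgebra dim = 2^8 = 256
n is odd, so center dim = 2
Sum = 512 + 256 + 2 = 770


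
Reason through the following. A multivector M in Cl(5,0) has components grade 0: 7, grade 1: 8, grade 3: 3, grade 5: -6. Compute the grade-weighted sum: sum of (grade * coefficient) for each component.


Grade-weighted sum = sum of grade_k * coefficient_k
0*7 = 0
1*8 = 8
3*3 = 9
5*(-6) = -30
Total = 0 + 8 + 9 + (-30) = -13


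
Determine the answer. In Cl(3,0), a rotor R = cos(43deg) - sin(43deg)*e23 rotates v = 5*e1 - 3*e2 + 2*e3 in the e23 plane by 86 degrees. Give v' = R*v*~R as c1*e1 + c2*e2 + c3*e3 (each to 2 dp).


Rotor R = cos(43deg) - sin(43deg)*e23
Rotation angle theta = 2 * 43 = 86 degrees in the e23 plane (e2 -> e3).
The component perpendicular to the plane (e1) is invariant: v'_1 = v1 = 5.00
cos(86deg) = 0.0698, sin(86deg) = 0.9976
v'_2 = v2*cos(theta) - v3*sin(theta) = -3*0.0698 - 2*0.9976 = -2.20
v'_3 = v2*sin(theta) + v3*cos(theta) = -3*0.9976 + 2*0.0698 = -2.85
v' = 5.00*e1 - 2.20*e2 - 2.85*e3


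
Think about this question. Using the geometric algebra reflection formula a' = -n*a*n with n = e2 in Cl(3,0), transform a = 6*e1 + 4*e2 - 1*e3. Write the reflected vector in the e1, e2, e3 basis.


Reflection formula: a' = -n*a*n, with n = e2 (unit vector, n^2 = 1).
For reflection through hyperplane perp to e2:
The component along e2 flips sign, others stay.
a = (6, 4, -1)
a' = (6, -4, -1)
a' = 6*e1 - 4*e2 - 1*e3
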